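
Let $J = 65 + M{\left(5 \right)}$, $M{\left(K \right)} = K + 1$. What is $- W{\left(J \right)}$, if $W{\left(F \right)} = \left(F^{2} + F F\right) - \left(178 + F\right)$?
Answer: $-9833$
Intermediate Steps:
$M{\left(K \right)} = 1 + K$
$J = 71$ ($J = 65 + \left(1 + 5\right) = 65 + 6 = 71$)
$W{\left(F \right)} = -178 - F + 2 F^{2}$ ($W{\left(F \right)} = \left(F^{2} + F^{2}\right) - \left(178 + F\right) = 2 F^{2} - \left(178 + F\right) = -178 - F + 2 F^{2}$)
$- W{\left(J \right)} = - (-178 - 71 + 2 \cdot 71^{2}) = - (-178 - 71 + 2 \cdot 5041) = - (-178 - 71 + 10082) = \left(-1\right) 9833 = -9833$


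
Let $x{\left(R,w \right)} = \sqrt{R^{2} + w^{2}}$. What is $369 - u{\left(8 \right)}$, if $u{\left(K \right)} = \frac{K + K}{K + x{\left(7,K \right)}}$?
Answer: $\frac{18209}{49} - \frac{16 \sqrt{113}}{49} \approx 368.14$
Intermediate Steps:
$u{\left(K \right)} = \frac{2 K}{K + \sqrt{49 + K^{2}}}$ ($u{\left(K \right)} = \frac{K + K}{K + \sqrt{7^{2} + K^{2}}} = \frac{2 K}{K + \sqrt{49 + K^{2}}}$)
$369 - u{\left(8 \right)} = 369 - 2 \cdot 8 \frac{1}{8 + \sqrt{49 + 8^{2}}} = 369 - 2 \cdot 8 \frac{1}{8 + \sqrt{49 + 64}} = 369 - 2 \cdot 8 \frac{1}{8 + \sqrt{113}} = 369 - \frac{16}{8 + \sqrt{113}}$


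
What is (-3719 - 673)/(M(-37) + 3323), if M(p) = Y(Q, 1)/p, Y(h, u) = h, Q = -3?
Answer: -81252/61477 ≈ -1.3217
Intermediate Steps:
M(p) = -3/p
(-3719 - 673)/(M(-37) + 3323) = (-3719 - 673)/(-3/(-37) + 3323) = -4392/(-3*(-1/37) + 3323) = -4392/(3/37 + 3323) = -4392/122954/37 = -4392*37/122954 = -81252/61477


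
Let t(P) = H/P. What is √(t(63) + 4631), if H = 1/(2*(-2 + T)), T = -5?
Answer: √8169082/42 ≈ 68.051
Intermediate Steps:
H = -1/14 (H = 1/(2*(-2 - 5)) = 1/(2*(-7)) = 1/(-14) = -1/14 ≈ -0.071429)
t(P) = -1/(14*P)
√(t(63) + 4631) = √(-1/14/63 + 4631) = √(-1/14*1/63 + 4631) = √(-1/882 + 4631) = √(4084541/882) = √8169082/42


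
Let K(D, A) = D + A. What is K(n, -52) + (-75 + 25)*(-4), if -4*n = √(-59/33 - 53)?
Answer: 148 - I*√3729/33 ≈ 148.0 - 1.8505*I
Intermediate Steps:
n = -I*√3729/33 (n = -√(-59/33 - 53)/4 = -I*√3729/33 ≈ -1.8505*I)
K(D, A) = A + D
K(n, -52) + (-75 + 25)*(-4) = (-52 - I*√3729/33) + (-75 + 25)*(-4) = (-52 - I*√3729/33) - 50*(-4) = (-52 - I*√3729/33) + 200 = 148 - I*√3729/33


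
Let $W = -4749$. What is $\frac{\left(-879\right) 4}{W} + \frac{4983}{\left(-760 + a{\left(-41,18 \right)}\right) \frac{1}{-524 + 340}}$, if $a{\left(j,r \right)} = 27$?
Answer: $\frac{1452267452}{1160339} \approx 1251.6$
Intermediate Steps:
$\frac{\left(-879\right) 4}{W} + \frac{4983}{\left(-760 + a{\left(-41,18 \right)}\right) \frac{1}{-524 + 340}} = \frac{\left(-879\right) 4}{-4749} + \frac{4983}{\left(-760 + 27\right) \frac{1}{-524 + 340}} = \left(-3516\right) \left(- \frac{1}{4749}\right) + \frac{4983}{\left(-733\right) \frac{1}{-184}} = \frac{1172}{1583} + \frac{4983}{\left(-733\right) \left(- \frac{1}{184}\right)} = \frac{1172}{1583} + \frac{4983}{\frac{733}{184}} = \frac{1172}{1583} + 4983 \cdot \frac{184}{733} = \frac{1172}{1583} + \frac{916872}{733} = \frac{1452267452}{1160339}$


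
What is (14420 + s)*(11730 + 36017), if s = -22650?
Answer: -392957810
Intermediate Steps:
(14420 + s)*(11730 + 36017) = (14420 - 22650)*(11730 + 36017) = -8230*47747 = -392957810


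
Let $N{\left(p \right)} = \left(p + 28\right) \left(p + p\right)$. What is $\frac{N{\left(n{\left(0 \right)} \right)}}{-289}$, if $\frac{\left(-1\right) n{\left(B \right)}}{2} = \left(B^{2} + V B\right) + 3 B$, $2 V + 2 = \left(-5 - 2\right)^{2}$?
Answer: $0$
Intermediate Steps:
$V = \frac{47}{2}$ ($V = -1 + \frac{\left(-5 - 2\right)^{2}}{2} = -1 + \frac{\left(-7\right)^{2}}{2} = -1 + \frac{1}{2} \cdot 49 = -1 + \frac{49}{2} = \frac{47}{2} \approx 23.5$)
$n{\left(B \right)} = - 53 B - 2 B^{2}$ ($n{\left(B \right)} = - 2 \left(\left(B^{2} + \frac{47 B}{2}\right) + 3 B\right) = - 2 \left(B^{2} + \frac{53 B}{2}\right) = - 53 B - 2 B^{2}$)
$N{\left(p \right)} = 2 p \left(28 + p\right)$ ($N{\left(p \right)} = \left(28 + p\right) 2 p = 2 p \left(28 + p\right)$)
$\frac{N{\left(n{\left(0 \right)} \right)}}{-289} = \frac{2 \left(\left(-1\right) 0 \left(53 + 2 \cdot 0\right)\right) \left(28 - 0 \left(53 + 2 \cdot 0\right)\right)}{-289} = 2 \left(\left(-1\right) 0 \left(53 + 0\right)\right) \left(28 - 0 \left(53 + 0\right)\right) \left(- \frac{1}{289}\right) = 2 \left(\left(-1\right) 0 \cdot 53\right) \left(28 - 0 \cdot 53\right) \left(- \frac{1}{289}\right) = 2 \cdot 0 \left(28 + 0\right) \left(- \frac{1}{289}\right) = 2 \cdot 0 \cdot 28 \left(- \frac{1}{289}\right) = 0 \left(- \frac{1}{289}\right) = 0$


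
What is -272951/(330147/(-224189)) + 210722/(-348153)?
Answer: 7101440595177311/38313889497 ≈ 1.8535e+5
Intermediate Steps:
-272951/(330147/(-224189)) + 210722/(-348153) = -272951/(330147*(-1/224189)) + 210722*(-1/348153) = -272951/(-330147/224189) - 210722/348153 = -272951*(-224189/330147) - 210722/348153 = 61192611739/330147 - 210722/348153 = 7101440595177311/38313889497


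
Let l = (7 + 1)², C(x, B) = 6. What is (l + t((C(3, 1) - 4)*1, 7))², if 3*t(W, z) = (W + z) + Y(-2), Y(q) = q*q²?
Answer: 37249/9 ≈ 4138.8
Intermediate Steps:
Y(q) = q³
l = 64 (l = 8² = 64)
t(W, z) = -8/3 + W/3 + z/3 (t(W, z) = ((W + z) + (-2)³)/3 = ((W + z) - 8)/3 = (-8 + W + z)/3 = -8/3 + W/3 + z/3)
(l + t((C(3, 1) - 4)*1, 7))² = (64 + (-8/3 + ((6 - 4)*1)/3 + (⅓)*7))² = (64 + (-8/3 + (2*1)/3 + 7/3))² = (64 + (-8/3 + (⅓)*2 + 7/3))² = (64 + (-8/3 + ⅔ + 7/3))² = (64 + ⅓)² = (193/3)² = 37249/9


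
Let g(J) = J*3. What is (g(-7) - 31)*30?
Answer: -1560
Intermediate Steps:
g(J) = 3*J
(g(-7) - 31)*30 = (3*(-7) - 31)*30 = (-21 - 31)*30 = -52*30 = -1560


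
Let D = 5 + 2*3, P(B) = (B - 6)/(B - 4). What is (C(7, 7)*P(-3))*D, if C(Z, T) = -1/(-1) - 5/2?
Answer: -297/14 ≈ -21.214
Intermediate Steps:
P(B) = (-6 + B)/(-4 + B)
C(Z, T) = -3/2 (C(Z, T) = -1*(-1) - 5*½ = 1 - 5/2 = -3/2)
D = 11 (D = 5 + 6 = 11)
(C(7, 7)*P(-3))*D = -3*(-6 - 3)/(2*(-4 - 3))*11 = -3*(-9)/(2*(-7))*11 = -(-3)*(-9)/14*11 = -3/2*9/7*11 = -27/14*11 = -297/14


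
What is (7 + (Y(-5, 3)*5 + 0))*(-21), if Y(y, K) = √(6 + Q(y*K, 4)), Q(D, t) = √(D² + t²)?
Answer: -147 - 105*√(6 + √241) ≈ -634.14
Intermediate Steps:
Y(y, K) = √(6 + √(16 + K²*y²)) (Y(y, K) = √(6 + √((y*K)² + 4²)) = √(6 + √((K*y)² + 16)) = √(6 + √(K²*y² + 16)) = √(6 + √(16 + K²*y²)))
(7 + (Y(-5, 3)*5 + 0))*(-21) = (7 + (√(6 + √(16 + 3²*(-5)²))*5 + 0))*(-21) = (7 + (√(6 + √(16 + 9*25))*5 + 0))*(-21) = (7 + (√(6 + √(16 + 225))*5 + 0))*(-21) = (7 + (√(6 + √241)*5 + 0))*(-21) = (7 + (5*√(6 + √241) + 0))*(-21) = (7 + 5*√(6 + √241))*(-21) = -147 - 105*√(6 + √241)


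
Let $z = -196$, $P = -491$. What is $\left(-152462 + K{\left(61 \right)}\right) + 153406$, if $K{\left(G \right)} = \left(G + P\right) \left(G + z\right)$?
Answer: $58994$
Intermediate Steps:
$K{\left(G \right)} = \left(-491 + G\right) \left(-196 + G\right)$ ($K{\left(G \right)} = \left(G - 491\right) \left(G - 196\right) = \left(-491 + G\right) \left(-196 + G\right)$)
$\left(-152462 + K{\left(61 \right)}\right) + 153406 = \left(-152462 + \left(96236 + 61^{2} - 41907\right)\right) + 153406 = \left(-152462 + \left(96236 + 3721 - 41907\right)\right) + 153406 = \left(-152462 + 58050\right) + 153406 = -94412 + 153406 = 58994$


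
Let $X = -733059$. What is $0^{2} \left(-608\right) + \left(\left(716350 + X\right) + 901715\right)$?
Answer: $885006$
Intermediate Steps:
$0^{2} \left(-608\right) + \left(\left(716350 + X\right) + 901715\right) = 0^{2} \left(-608\right) + \left(\left(716350 - 733059\right) + 901715\right) = 0 \left(-608\right) + \left(-16709 + 901715\right) = 0 + 885006 = 885006$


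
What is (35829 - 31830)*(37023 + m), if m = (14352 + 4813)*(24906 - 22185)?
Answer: 208687767012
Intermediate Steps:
m = 52147965 (m = 19165*2721 = 52147965)
(35829 - 31830)*(37023 + m) = (35829 - 31830)*(37023 + 52147965) = 3999*52184988 = 208687767012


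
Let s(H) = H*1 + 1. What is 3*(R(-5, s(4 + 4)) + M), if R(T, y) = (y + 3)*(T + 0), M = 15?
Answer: -135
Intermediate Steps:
s(H) = 1 + H (s(H) = H + 1 = 1 + H)
R(T, y) = T*(3 + y) (R(T, y) = (3 + y)*T = T*(3 + y))
3*(R(-5, s(4 + 4)) + M) = 3*(-5*(3 + (1 + (4 + 4))) + 15) = 3*(-5*(3 + (1 + 8)) + 15) = 3*(-5*(3 + 9) + 15) = 3*(-5*12 + 15) = 3*(-60 + 15) = 3*(-45) = -135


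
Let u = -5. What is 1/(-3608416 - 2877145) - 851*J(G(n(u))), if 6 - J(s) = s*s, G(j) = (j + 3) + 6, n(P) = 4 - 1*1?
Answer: 761651312717/6485561 ≈ 1.1744e+5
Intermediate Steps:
n(P) = 3 (n(P) = 4 - 1 = 3)
G(j) = 9 + j (G(j) = (3 + j) + 6 = 9 + j)
J(s) = 6 - s**2 (J(s) = 6 - s*s = 6 - s**2)
1/(-3608416 - 2877145) - 851*J(G(n(u))) = 1/(-3608416 - 2877145) - 851*(6 - (9 + 3)**2) = 1/(-6485561) - 851*(6 - 1*12**2) = -1/6485561 - 851*(6 - 1*144) = -1/6485561 - 851*(6 - 144) = -1/6485561 - 851*(-138) = -1/6485561 - 1*(-117438) = -1/6485561 + 117438 = 761651312717/6485561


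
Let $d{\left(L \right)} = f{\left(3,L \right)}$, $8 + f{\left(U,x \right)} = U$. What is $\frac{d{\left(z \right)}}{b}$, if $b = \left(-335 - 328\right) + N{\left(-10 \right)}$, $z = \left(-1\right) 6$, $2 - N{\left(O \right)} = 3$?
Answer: $\frac{5}{664} \approx 0.0075301$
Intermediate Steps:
$N{\left(O \right)} = -1$ ($N{\left(O \right)} = 2 - 3 = -1$)
$z = -6$
$f{\left(U,x \right)} = -8 + U$
$b = -664$ ($b = \left(-335 - 328\right) - 1 = -663 - 1 = -664$)
$d{\left(L \right)} = -5$ ($d{\left(L \right)} = -8 + 3 = -5$)
$\frac{d{\left(z \right)}}{b} = - \frac{5}{-664} = \left(-5\right) \left(- \frac{1}{664}\right) = \frac{5}{664}$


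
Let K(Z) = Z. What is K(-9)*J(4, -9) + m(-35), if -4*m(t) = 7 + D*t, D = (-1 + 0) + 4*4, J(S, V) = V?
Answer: 421/2 ≈ 210.50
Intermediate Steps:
D = 15 (D = -1 + 16 = 15)
m(t) = -7/4 - 15*t/4 (m(t) = -(7 + 15*t)/4 = -7/4 - 15*t/4)
K(-9)*J(4, -9) + m(-35) = -9*(-9) + (-7/4 - 15/4*(-35)) = 81 + (-7/4 + 525/4) = 81 + 259/2 = 421/2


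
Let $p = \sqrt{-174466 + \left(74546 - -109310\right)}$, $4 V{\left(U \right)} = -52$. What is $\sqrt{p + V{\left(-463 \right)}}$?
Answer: $\sqrt{-13 + \sqrt{9390}} \approx 9.1598$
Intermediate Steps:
$V{\left(U \right)} = -13$ ($V{\left(U \right)} = \frac{1}{4} \left(-52\right) = -13$)
$p = \sqrt{9390}$ ($p = \sqrt{-174466 + \left(74546 + 109310\right)} = \sqrt{-174466 + 183856} = \sqrt{9390} \approx 96.902$)
$\sqrt{p + V{\left(-463 \right)}} = \sqrt{\sqrt{9390} - 13} = \sqrt{-13 + \sqrt{9390}}$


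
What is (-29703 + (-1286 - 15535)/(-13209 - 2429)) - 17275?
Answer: -104946449/2234 ≈ -46977.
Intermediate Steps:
(-29703 + (-1286 - 15535)/(-13209 - 2429)) - 17275 = (-29703 - 16821/(-15638)) - 17275 = (-29703 - 16821*(-1/15638)) - 17275 = (-29703 + 2403/2234) - 17275 = -66354099/2234 - 17275 = -104946449/2234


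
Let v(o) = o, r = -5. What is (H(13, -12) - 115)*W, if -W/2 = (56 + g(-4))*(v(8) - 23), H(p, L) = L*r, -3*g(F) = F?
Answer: -94600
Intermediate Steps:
g(F) = -F/3
H(p, L) = -5*L (H(p, L) = L*(-5) = -5*L)
W = 1720 (W = -2*(56 - ⅓*(-4))*(8 - 23) = -2*(56 + 4/3)*(-15) = -344*(-15)/3 = -2*(-860) = 1720)
(H(13, -12) - 115)*W = (-5*(-12) - 115)*1720 = (60 - 115)*1720 = -55*1720 = -94600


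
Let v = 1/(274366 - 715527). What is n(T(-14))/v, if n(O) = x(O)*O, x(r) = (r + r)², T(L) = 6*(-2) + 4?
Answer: 903497728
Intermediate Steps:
T(L) = -8 (T(L) = -12 + 4 = -8)
x(r) = 4*r² (x(r) = (2*r)² = 4*r²)
v = -1/441161 (v = 1/(-441161) = -1/441161 ≈ -2.2667e-6)
n(O) = 4*O³ (n(O) = (4*O²)*O = 4*O³)
n(T(-14))/v = (4*(-8)³)/(-1/441161) = (4*(-512))*(-441161) = -2048*(-441161) = 903497728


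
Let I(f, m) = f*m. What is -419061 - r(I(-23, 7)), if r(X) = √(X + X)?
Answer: -419061 - I*√322 ≈ -4.1906e+5 - 17.944*I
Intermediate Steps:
r(X) = √2*√X (r(X) = √(2*X) = √2*√X)
-419061 - r(I(-23, 7)) = -419061 - √2*√(-23*7) = -419061 - √2*√(-161) = -419061 - √2*I*√161 = -419061 - I*√322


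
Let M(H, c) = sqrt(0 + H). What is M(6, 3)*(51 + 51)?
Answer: 102*sqrt(6) ≈ 249.85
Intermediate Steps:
M(H, c) = sqrt(H)
M(6, 3)*(51 + 51) = sqrt(6)*(51 + 51) = sqrt(6)*102 = 102*sqrt(6)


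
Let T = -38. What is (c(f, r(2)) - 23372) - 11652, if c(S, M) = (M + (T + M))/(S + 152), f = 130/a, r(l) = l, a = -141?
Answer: -373043021/10651 ≈ -35024.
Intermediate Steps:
f = -130/141 (f = 130/(-141) = 130*(-1/141) = -130/141 ≈ -0.92199)
c(S, M) = (-38 + 2*M)/(152 + S) (c(S, M) = (M + (-38 + M))/(S + 152) = (-38 + 2*M)/(152 + S))
(c(f, r(2)) - 23372) - 11652 = (2*(-19 + 2)/(152 - 130/141) - 23372) - 11652 = (2*(-17)/(21302/141) - 23372) - 11652 = (2*(141/21302)*(-17) - 23372) - 11652 = (-2397/10651 - 23372) - 11652 = -248937569/10651 - 11652 = -373043021/10651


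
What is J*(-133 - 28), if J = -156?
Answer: 25116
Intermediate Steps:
J*(-133 - 28) = -156*(-133 - 28) = -156*(-161) = 25116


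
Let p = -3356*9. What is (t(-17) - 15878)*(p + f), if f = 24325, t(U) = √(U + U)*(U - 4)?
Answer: 93346762 + 123459*I*√34 ≈ 9.3347e+7 + 7.1988e+5*I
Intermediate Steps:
t(U) = √2*√U*(-4 + U) (t(U) = √(2*U)*(-4 + U) = (√2*√U)*(-4 + U) = √2*√U*(-4 + U))
p = -30204
(t(-17) - 15878)*(p + f) = (√2*√(-17)*(-4 - 17) - 15878)*(-30204 + 24325) = (√2*(I*√17)*(-21) - 15878)*(-5879) = (-21*I*√34 - 15878)*(-5879) = (-15878 - 21*I*√34)*(-5879) = 93346762 + 123459*I*√34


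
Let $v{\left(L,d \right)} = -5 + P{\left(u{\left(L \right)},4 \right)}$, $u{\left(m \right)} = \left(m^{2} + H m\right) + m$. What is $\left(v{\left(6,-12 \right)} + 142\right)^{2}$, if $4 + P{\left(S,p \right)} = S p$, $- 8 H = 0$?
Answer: $90601$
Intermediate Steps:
$H = 0$ ($H = \left(- \frac{1}{8}\right) 0 = 0$)
$u{\left(m \right)} = m + m^{2}$ ($u{\left(m \right)} = \left(m^{2} + 0 m\right) + m = \left(m^{2} + 0\right) + m = m^{2} + m = m + m^{2}$)
$P{\left(S,p \right)} = -4 + S p$
$v{\left(L,d \right)} = -9 + 4 L \left(1 + L\right)$ ($v{\left(L,d \right)} = -5 + \left(-4 + L \left(1 + L\right) 4\right) = -5 + \left(-4 + 4 L \left(1 + L\right)\right) = -9 + 4 L \left(1 + L\right)$)
$\left(v{\left(6,-12 \right)} + 142\right)^{2} = \left(\left(-9 + 4 \cdot 6 \left(1 + 6\right)\right) + 142\right)^{2} = \left(\left(-9 + 4 \cdot 6 \cdot 7\right) + 142\right)^{2} = \left(\left(-9 + 168\right) + 142\right)^{2} = \left(159 + 142\right)^{2} = 301^{2} = 90601$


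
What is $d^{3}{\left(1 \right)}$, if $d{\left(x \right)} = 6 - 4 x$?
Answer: $8$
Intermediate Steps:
$d^{3}{\left(1 \right)} = \left(6 - 4\right)^{3} = 2^{3} = 8$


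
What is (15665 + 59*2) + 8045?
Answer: 23828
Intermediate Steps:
(15665 + 59*2) + 8045 = (15665 + 118) + 8045 = 15783 + 8045 = 23828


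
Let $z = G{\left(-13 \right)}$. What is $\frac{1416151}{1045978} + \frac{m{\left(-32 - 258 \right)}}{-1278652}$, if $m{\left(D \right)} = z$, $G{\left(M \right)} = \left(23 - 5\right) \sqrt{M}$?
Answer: $\frac{1416151}{1045978} - \frac{9 i \sqrt{13}}{639326} \approx 1.3539 - 5.0756 \cdot 10^{-5} i$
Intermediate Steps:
$G{\left(M \right)} = 18 \sqrt{M}$
$z = 18 i \sqrt{13}$ ($z = 18 \sqrt{-13} = 18 i \sqrt{13} \approx 64.9 i$)
$m{\left(D \right)} = 18 i \sqrt{13}$
$\frac{1416151}{1045978} + \frac{m{\left(-32 - 258 \right)}}{-1278652} = \frac{1416151}{1045978} + \frac{18 i \sqrt{13}}{-1278652} = 1416151 \cdot \frac{1}{1045978} + 18 i \sqrt{13} \left(- \frac{1}{1278652}\right) = \frac{1416151}{1045978} - \frac{9 i \sqrt{13}}{639326}$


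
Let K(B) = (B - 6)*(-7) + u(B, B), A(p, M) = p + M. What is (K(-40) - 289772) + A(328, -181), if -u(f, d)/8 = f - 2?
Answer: -288967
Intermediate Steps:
A(p, M) = M + p
u(f, d) = 16 - 8*f (u(f, d) = -8*(f - 2) = -8*(-2 + f) = 16 - 8*f)
K(B) = 58 - 15*B (K(B) = (B - 6)*(-7) + (16 - 8*B) = (-6 + B)*(-7) + (16 - 8*B) = (42 - 7*B) + (16 - 8*B) = 58 - 15*B)
(K(-40) - 289772) + A(328, -181) = ((58 - 15*(-40)) - 289772) + (-181 + 328) = ((58 + 600) - 289772) + 147 = (658 - 289772) + 147 = -289114 + 147 = -288967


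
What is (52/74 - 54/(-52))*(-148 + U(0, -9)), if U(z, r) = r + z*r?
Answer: -262975/962 ≈ -273.36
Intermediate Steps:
U(z, r) = r + r*z
(52/74 - 54/(-52))*(-148 + U(0, -9)) = (52/74 - 54/(-52))*(-148 - 9*(1 + 0)) = (52*(1/74) - 54*(-1/52))*(-148 - 9*1) = (26/37 + 27/26)*(-148 - 9) = (1675/962)*(-157) = -262975/962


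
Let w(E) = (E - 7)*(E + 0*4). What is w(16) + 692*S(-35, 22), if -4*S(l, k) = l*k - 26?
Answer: 137852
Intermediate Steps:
S(l, k) = 13/2 - k*l/4 (S(l, k) = -(l*k - 26)/4 = -(k*l - 26)/4 = -(-26 + k*l)/4 = 13/2 - k*l/4)
w(E) = E*(-7 + E) (w(E) = (-7 + E)*(E + 0) = (-7 + E)*E = E*(-7 + E))
w(16) + 692*S(-35, 22) = 16*(-7 + 16) + 692*(13/2 - ¼*22*(-35)) = 16*9 + 692*(13/2 + 385/2) = 144 + 692*199 = 144 + 137708 = 137852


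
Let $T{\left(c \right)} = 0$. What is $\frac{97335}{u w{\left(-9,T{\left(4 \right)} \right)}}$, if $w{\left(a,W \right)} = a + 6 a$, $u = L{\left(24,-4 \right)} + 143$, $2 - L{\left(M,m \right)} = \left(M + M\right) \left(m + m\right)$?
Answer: $- \frac{1545}{529} \approx -2.9206$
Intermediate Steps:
$L{\left(M,m \right)} = 2 - 4 M m$ ($L{\left(M,m \right)} = 2 - \left(M + M\right) \left(m + m\right) = 2 - 2 M 2 m = 2 - 4 M m$)
$u = 529$ ($u = \left(2 - 96 \left(-4\right)\right) + 143 = \left(2 + 384\right) + 143 = 386 + 143 = 529$)
$w{\left(a,W \right)} = 7 a$
$\frac{97335}{u w{\left(-9,T{\left(4 \right)} \right)}} = \frac{97335}{529 \cdot 7 \left(-9\right)} = \frac{97335}{529 \left(-63\right)} = \frac{97335}{-33327} = 97335 \left(- \frac{1}{33327}\right) = - \frac{1545}{529}$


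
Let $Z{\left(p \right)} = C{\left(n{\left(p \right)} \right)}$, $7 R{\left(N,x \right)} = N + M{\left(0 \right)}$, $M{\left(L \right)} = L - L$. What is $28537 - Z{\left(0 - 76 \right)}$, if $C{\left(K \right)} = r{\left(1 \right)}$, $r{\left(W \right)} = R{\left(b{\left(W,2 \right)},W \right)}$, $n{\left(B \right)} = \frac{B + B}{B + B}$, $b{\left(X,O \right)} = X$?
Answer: $\frac{199758}{7} \approx 28537.0$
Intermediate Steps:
$M{\left(L \right)} = 0$
$n{\left(B \right)} = 1$ ($n{\left(B \right)} = \frac{2 B}{2 B} = 2 B \frac{1}{2 B} = 1$)
$R{\left(N,x \right)} = \frac{N}{7}$ ($R{\left(N,x \right)} = \frac{N + 0}{7} = \frac{N}{7}$)
$r{\left(W \right)} = \frac{W}{7}$
$C{\left(K \right)} = \frac{1}{7}$ ($C{\left(K \right)} = \frac{1}{7} \cdot 1 = \frac{1}{7}$)
$Z{\left(p \right)} = \frac{1}{7}$
$28537 - Z{\left(0 - 76 \right)} = 28537 - \frac{1}{7} = \frac{199758}{7}$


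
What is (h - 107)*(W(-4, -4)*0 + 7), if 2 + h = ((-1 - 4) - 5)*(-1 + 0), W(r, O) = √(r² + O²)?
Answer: -693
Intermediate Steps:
W(r, O) = √(O² + r²)
h = 8 (h = -2 + ((-1 - 4) - 5)*(-1 + 0) = -2 + (-5 - 5)*(-1) = -2 - 10*(-1) = -2 + 10 = 8)
(h - 107)*(W(-4, -4)*0 + 7) = (8 - 107)*(√((-4)² + (-4)²)*0 + 7) = -99*(√(16 + 16)*0 + 7) = -99*(√32*0 + 7) = -99*((4*√2)*0 + 7) = -99*(0 + 7) = -99*7 = -693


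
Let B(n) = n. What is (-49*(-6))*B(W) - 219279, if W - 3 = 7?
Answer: -216339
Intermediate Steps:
W = 10 (W = 3 + 7 = 10)
(-49*(-6))*B(W) - 219279 = -49*(-6)*10 - 219279 = 294*10 - 219279 = 2940 - 219279 = -216339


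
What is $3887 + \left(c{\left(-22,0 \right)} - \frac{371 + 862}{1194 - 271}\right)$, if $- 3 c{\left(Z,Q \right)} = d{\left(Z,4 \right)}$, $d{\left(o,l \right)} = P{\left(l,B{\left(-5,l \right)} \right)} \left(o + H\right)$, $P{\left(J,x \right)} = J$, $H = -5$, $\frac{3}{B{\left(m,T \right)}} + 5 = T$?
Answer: $\frac{3619696}{923} \approx 3921.7$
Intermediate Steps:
$B{\left(m,T \right)} = \frac{3}{-5 + T}$
$d{\left(o,l \right)} = l \left(-5 + o\right)$ ($d{\left(o,l \right)} = l \left(o - 5\right) = l \left(-5 + o\right)$)
$c{\left(Z,Q \right)} = \frac{20}{3} - \frac{4 Z}{3}$ ($c{\left(Z,Q \right)} = - \frac{4 \left(-5 + Z\right)}{3} = - \frac{-20 + 4 Z}{3} = \frac{20}{3} - \frac{4 Z}{3}$)
$3887 + \left(c{\left(-22,0 \right)} - \frac{371 + 862}{1194 - 271}\right) = 3887 + \left(\left(\frac{20}{3} - - \frac{88}{3}\right) - \frac{371 + 862}{1194 - 271}\right) = 3887 + \left(\left(\frac{20}{3} + \frac{88}{3}\right) - \frac{1233}{923}\right) = 3887 + \left(36 - 1233 \cdot \frac{1}{923}\right) = 3887 + \left(36 - \frac{1233}{923}\right) = 3887 + \frac{31995}{923} = \frac{3619696}{923}$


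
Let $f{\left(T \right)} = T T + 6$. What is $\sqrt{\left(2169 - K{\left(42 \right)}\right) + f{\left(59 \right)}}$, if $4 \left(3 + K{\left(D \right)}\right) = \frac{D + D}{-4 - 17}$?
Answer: $2 \sqrt{1415} \approx 75.233$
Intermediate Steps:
$f{\left(T \right)} = 6 + T^{2}$ ($f{\left(T \right)} = T^{2} + 6 = 6 + T^{2}$)
$K{\left(D \right)} = -3 - \frac{D}{42}$ ($K{\left(D \right)} = -3 + \frac{\left(D + D\right) \frac{1}{-4 - 17}}{4} = -3 + \frac{2 D \frac{1}{-21}}{4} = -3 + \frac{2 D \left(- \frac{1}{21}\right)}{4} = -3 + \frac{\left(- \frac{2}{21}\right) D}{4} = -3 - \frac{D}{42}$)
$\sqrt{\left(2169 - K{\left(42 \right)}\right) + f{\left(59 \right)}} = \sqrt{\left(2169 - \left(-3 - 1\right)\right) + \left(6 + 59^{2}\right)} = \sqrt{\left(2169 - \left(-3 - 1\right)\right) + \left(6 + 3481\right)} = \sqrt{\left(2169 - -4\right) + 3487} = \sqrt{\left(2169 + 4\right) + 3487} = \sqrt{2173 + 3487} = \sqrt{5660} = 2 \sqrt{1415}$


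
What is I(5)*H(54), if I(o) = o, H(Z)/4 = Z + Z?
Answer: 2160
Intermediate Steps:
H(Z) = 8*Z (H(Z) = 4*(Z + Z) = 4*(2*Z) = 8*Z)
I(5)*H(54) = 5*(8*54) = 5*432 = 2160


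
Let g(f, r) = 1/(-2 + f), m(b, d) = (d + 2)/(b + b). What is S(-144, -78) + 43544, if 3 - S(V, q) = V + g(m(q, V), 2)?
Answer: 3713813/85 ≈ 43692.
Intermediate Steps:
m(b, d) = (2 + d)/(2*b) (m(b, d) = (2 + d)/((2*b)) = (2 + d)*(1/(2*b)) = (2 + d)/(2*b))
S(V, q) = 3 - V - 1/(-2 + (2 + V)/(2*q)) (S(V, q) = 3 - (V + 1/(-2 + (2 + V)/(2*q))) = 3 + (-V - 1/(-2 + (2 + V)/(2*q))) = 3 - V - 1/(-2 + (2 + V)/(2*q)))
S(-144, -78) + 43544 = (2*(-78) + (3 - 1*(-144))*(-2 - 1*(-144) + 4*(-78)))/(-2 - 1*(-144) + 4*(-78)) + 43544 = (-156 + (3 + 144)*(-2 + 144 - 312))/(-2 + 144 - 312) + 43544 = (-156 + 147*(-170))/(-170) + 43544 = -(-156 - 24990)/170 + 43544 = -1/170*(-25146) + 43544 = 12573/85 + 43544 = 3713813/85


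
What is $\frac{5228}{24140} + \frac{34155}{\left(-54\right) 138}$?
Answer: $- \frac{316241}{72420} \approx -4.3668$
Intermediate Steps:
$\frac{5228}{24140} + \frac{34155}{\left(-54\right) 138} = 5228 \cdot \frac{1}{24140} + \frac{34155}{-7452} = \frac{1307}{6035} + 34155 \left(- \frac{1}{7452}\right) = \frac{1307}{6035} - \frac{55}{12} = - \frac{316241}{72420}$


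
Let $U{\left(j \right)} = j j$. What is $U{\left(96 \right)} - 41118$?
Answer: $-31902$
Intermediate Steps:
$U{\left(j \right)} = j^{2}$
$U{\left(96 \right)} - 41118 = 96^{2} - 41118 = 9216 - 41118 = -31902$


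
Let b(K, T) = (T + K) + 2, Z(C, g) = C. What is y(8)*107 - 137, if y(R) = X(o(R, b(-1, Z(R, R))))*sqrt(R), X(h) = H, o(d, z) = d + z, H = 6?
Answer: -137 + 1284*sqrt(2) ≈ 1678.8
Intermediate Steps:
b(K, T) = 2 + K + T (b(K, T) = (K + T) + 2 = 2 + K + T)
X(h) = 6
y(R) = 6*sqrt(R)
y(8)*107 - 137 = (6*sqrt(8))*107 - 137 = (6*(2*sqrt(2)))*107 - 137 = (12*sqrt(2))*107 - 137 = 1284*sqrt(2) - 137 = -137 + 1284*sqrt(2)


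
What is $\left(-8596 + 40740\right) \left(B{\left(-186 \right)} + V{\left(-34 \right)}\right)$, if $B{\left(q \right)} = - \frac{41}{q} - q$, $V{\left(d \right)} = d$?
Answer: $\frac{455046536}{93} \approx 4.893 \cdot 10^{6}$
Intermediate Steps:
$B{\left(q \right)} = - q - \frac{41}{q}$
$\left(-8596 + 40740\right) \left(B{\left(-186 \right)} + V{\left(-34 \right)}\right) = \left(-8596 + 40740\right) \left(\left(\left(-1\right) \left(-186\right) - \frac{41}{-186}\right) - 34\right) = 32144 \left(\left(186 - - \frac{41}{186}\right) - 34\right) = 32144 \left(\left(186 + \frac{41}{186}\right) - 34\right) = 32144 \left(\frac{34637}{186} - 34\right) = 32144 \cdot \frac{28313}{186} = \frac{455046536}{93}$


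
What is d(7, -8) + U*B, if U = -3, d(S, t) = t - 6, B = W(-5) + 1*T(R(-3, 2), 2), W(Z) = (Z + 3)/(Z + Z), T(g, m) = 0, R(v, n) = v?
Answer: -73/5 ≈ -14.600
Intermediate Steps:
W(Z) = (3 + Z)/(2*Z) (W(Z) = (3 + Z)/((2*Z)) = (3 + Z)*(1/(2*Z)) = (3 + Z)/(2*Z))
B = ⅕ (B = (½)*(3 - 5)/(-5) + 1*0 = (½)*(-⅕)*(-2) + 0 = ⅕ + 0 = ⅕ ≈ 0.20000)
d(S, t) = -6 + t
d(7, -8) + U*B = (-6 - 8) - 3*⅕ = -14 - ⅗ = -73/5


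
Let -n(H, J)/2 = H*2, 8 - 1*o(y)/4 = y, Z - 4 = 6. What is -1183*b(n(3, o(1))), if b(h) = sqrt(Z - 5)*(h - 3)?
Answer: 17745*sqrt(5) ≈ 39679.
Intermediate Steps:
Z = 10 (Z = 4 + 6 = 10)
o(y) = 32 - 4*y
n(H, J) = -4*H (n(H, J) = -2*H*2 = -4*H)
b(h) = sqrt(5)*(-3 + h) (b(h) = sqrt(10 - 5)*(h - 3) = sqrt(5)*(-3 + h))
-1183*b(n(3, o(1))) = -1183*sqrt(5)*(-3 - 4*3) = -1183*sqrt(5)*(-3 - 12) = -1183*sqrt(5)*(-15) = -1183*(-15*sqrt(5)) = -(-17745)*sqrt(5) = 17745*sqrt(5)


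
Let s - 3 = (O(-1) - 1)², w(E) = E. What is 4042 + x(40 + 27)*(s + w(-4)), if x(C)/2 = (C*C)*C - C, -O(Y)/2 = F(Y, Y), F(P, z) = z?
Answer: 4042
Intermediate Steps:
O(Y) = -2*Y
x(C) = -2*C + 2*C³ (x(C) = 2*((C*C)*C - C) = 2*(C²*C - C) = 2*(C³ - C) = -2*C + 2*C³)
s = 4 (s = 3 + (-2*(-1) - 1)² = 3 + (2 - 1)² = 3 + 1² = 3 + 1 = 4)
4042 + x(40 + 27)*(s + w(-4)) = 4042 + (2*(40 + 27)*(-1 + (40 + 27)²))*(4 - 4) = 4042 + (2*67*(-1 + 67²))*0 = 4042 + (2*67*(-1 + 4489))*0 = 4042 + (2*67*4488)*0 = 4042 + 601392*0 = 4042 + 0 = 4042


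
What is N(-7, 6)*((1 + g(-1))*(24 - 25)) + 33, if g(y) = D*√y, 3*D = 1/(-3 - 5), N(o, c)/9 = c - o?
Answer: -84 + 39*I/8 ≈ -84.0 + 4.875*I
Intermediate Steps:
N(o, c) = -9*o + 9*c (N(o, c) = 9*(c - o) = -9*o + 9*c)
D = -1/24 (D = 1/(3*(-3 - 5)) = (⅓)/(-8) = (⅓)*(-⅛) = -1/24 ≈ -0.041667)
g(y) = -√y/24
N(-7, 6)*((1 + g(-1))*(24 - 25)) + 33 = (-9*(-7) + 9*6)*((1 - I/24)*(24 - 25)) + 33 = (63 + 54)*((1 - I/24)*(-1)) + 33 = 117*(-1 + I/24) + 33 = (-117 + 39*I/8) + 33 = -84 + 39*I/8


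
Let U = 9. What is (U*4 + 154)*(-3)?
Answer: -570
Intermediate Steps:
(U*4 + 154)*(-3) = (9*4 + 154)*(-3) = (36 + 154)*(-3) = 190*(-3) = -570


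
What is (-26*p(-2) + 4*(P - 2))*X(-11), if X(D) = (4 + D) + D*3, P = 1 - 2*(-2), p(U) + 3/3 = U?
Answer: -3600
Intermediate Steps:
p(U) = -1 + U
P = 5 (P = 1 + 4 = 5)
X(D) = 4 + 4*D (X(D) = (4 + D) + 3*D = 4 + 4*D)
(-26*p(-2) + 4*(P - 2))*X(-11) = (-26*(-1 - 2) + 4*(5 - 2))*(4 + 4*(-11)) = (-26*(-3) + 4*3)*(4 - 44) = (78 + 12)*(-40) = 90*(-40) = -3600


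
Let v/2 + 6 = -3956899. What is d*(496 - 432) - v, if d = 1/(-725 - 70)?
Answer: 6291478886/795 ≈ 7.9138e+6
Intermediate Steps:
d = -1/795 (d = 1/(-795) = -1/795 ≈ -0.0012579)
v = -7913810 (v = -12 + 2*(-3956899) = -12 - 7913798 = -7913810)
d*(496 - 432) - v = -(496 - 432)/795 - 1*(-7913810) = -1/795*64 + 7913810 = -64/795 + 7913810 = 6291478886/795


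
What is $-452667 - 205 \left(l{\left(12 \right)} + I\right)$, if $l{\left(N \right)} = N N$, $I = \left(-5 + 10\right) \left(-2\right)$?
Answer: $-480137$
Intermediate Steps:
$I = -10$ ($I = 5 \left(-2\right) = -10$)
$l{\left(N \right)} = N^{2}$
$-452667 - 205 \left(l{\left(12 \right)} + I\right) = -452667 - 205 \left(12^{2} - 10\right) = -452667 - 205 \left(144 - 10\right) = -452667 - 205 \cdot 134 = -452667 - 27470 = -480137$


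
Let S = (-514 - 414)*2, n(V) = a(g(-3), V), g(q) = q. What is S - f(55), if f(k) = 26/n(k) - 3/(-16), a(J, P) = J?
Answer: -88681/48 ≈ -1847.5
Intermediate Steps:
n(V) = -3
f(k) = -407/48 (f(k) = 26/(-3) - 3/(-16) = 26*(-⅓) - 3*(-1/16) = -26/3 + 3/16 = -407/48)
S = -1856 (S = -928*2 = -1856)
S - f(55) = -1856 - 1*(-407/48) = -1856 + 407/48 = -88681/48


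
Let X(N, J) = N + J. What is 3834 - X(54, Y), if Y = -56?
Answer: 3836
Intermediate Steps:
X(N, J) = J + N
3834 - X(54, Y) = 3834 - (-56 + 54) = 3834 - 1*(-2) = 3834 + 2 = 3836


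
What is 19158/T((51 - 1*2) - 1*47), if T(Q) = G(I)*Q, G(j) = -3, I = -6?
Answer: -3193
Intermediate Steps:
T(Q) = -3*Q
19158/T((51 - 1*2) - 1*47) = 19158/((-3*((51 - 1*2) - 1*47))) = 19158/((-3*((51 - 2) - 47))) = 19158/((-3*(49 - 47))) = 19158/((-3*2)) = 19158/(-6) = 19158*(-⅙) = -3193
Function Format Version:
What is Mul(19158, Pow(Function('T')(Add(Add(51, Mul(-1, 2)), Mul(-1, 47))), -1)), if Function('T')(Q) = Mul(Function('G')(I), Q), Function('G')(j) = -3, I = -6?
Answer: -3193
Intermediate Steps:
Function('T')(Q) = Mul(-3, Q)
Mul(19158, Pow(Function('T')(Add(Add(51, Mul(-1, 2)), Mul(-1, 47))), -1)) = Mul(19158, Pow(Mul(-3, Add(Add(51, Mul(-1, 2)), Mul(-1, 47))), -1)) = Mul(19158, Pow(Mul(-3, Add(Add(51, -2), -47)), -1)) = Mul(19158, Pow(Mul(-3, Add(49, -47)), -1)) = Mul(19158, Pow(Mul(-3, 2), -1)) = Mul(19158, Pow(-6, -1)) = Mul(19158, Rational(-1, 6)) = -3193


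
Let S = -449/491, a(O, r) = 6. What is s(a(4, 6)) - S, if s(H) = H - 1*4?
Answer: 1431/491 ≈ 2.9145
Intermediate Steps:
s(H) = -4 + H (s(H) = H - 4 = -4 + H)
S = -449/491 (S = -449*1/491 = -449/491 ≈ -0.91446)
s(a(4, 6)) - S = (-4 + 6) - 1*(-449/491) = 2 + 449/491 = 1431/491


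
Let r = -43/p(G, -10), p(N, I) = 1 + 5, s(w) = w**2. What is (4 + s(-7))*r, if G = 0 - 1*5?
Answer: -2279/6 ≈ -379.83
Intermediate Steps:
G = -5 (G = 0 - 5 = -5)
p(N, I) = 6
r = -43/6 ≈ -7.1667
(4 + s(-7))*r = (4 + (-7)**2)*(-43/6) = (4 + 49)*(-43/6) = 53*(-43/6) = -2279/6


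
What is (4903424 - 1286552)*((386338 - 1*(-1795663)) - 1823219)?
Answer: 1297668569904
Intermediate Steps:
(4903424 - 1286552)*((386338 - 1*(-1795663)) - 1823219) = 3616872*((386338 + 1795663) - 1823219) = 3616872*(2182001 - 1823219) = 3616872*358782 = 1297668569904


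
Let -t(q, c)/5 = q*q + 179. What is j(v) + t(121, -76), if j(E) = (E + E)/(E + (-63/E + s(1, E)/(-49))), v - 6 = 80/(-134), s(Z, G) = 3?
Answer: -556440783212/7509149 ≈ -74102.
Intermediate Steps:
t(q, c) = -895 - 5*q² (t(q, c) = -5*(q*q + 179) = -5*(q² + 179) = -5*(179 + q²) = -895 - 5*q²)
v = 362/67 (v = 6 + 80/(-134) = 6 + 80*(-1/134) = 6 - 40/67 = 362/67 ≈ 5.4030)
j(E) = 2*E/(-3/49 + E - 63/E) (j(E) = (E + E)/(E + (-63/E + 3/(-49))) = (2*E)/(E + (-63/E + 3*(-1/49))) = (2*E)/(E + (-63/E - 3/49)) = (2*E)/(E + (-3/49 - 63/E)) = (2*E)/(-3/49 + E - 63/E) = 2*E/(-3/49 + E - 63/E))
j(v) + t(121, -76) = 98*(362/67)²/(-3087 - 3*362/67 + 49*(362/67)²) + (-895 - 5*121²) = 98*(131044/4489)/(-3087 - 1086/67 + 49*(131044/4489)) + (-895 - 5*14641) = 98*(131044/4489)/(-3087 - 1086/67 + 6421156/4489) + (-895 - 73205) = 98*(131044/4489)/(-7509149/4489) - 74100 = 98*(131044/4489)*(-4489/7509149) - 74100 = -12842312/7509149 - 74100 = -556440783212/7509149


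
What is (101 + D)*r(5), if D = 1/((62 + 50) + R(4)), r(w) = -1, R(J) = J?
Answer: -11717/116 ≈ -101.01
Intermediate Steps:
D = 1/116 (D = 1/((62 + 50) + 4) = 1/(112 + 4) = 1/116 ≈ 0.0086207)
(101 + D)*r(5) = (101 + 1/116)*(-1) = (11717/116)*(-1) = -11717/116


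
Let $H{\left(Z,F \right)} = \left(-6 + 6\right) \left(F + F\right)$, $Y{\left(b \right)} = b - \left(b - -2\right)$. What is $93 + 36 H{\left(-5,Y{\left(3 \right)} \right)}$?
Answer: $93$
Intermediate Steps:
$Y{\left(b \right)} = -2$ ($Y{\left(b \right)} = b - \left(b + 2\right) = b - \left(2 + b\right) = -2$)
$H{\left(Z,F \right)} = 0$ ($H{\left(Z,F \right)} = 0 \cdot 2 F = 0$)
$93 + 36 H{\left(-5,Y{\left(3 \right)} \right)} = 93 + 36 \cdot 0 = 93 + 0 = 93$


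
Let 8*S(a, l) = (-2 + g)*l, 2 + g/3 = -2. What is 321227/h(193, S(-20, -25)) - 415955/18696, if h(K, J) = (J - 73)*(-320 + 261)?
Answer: 7050434201/43019496 ≈ 163.89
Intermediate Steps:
g = -12 (g = -6 + 3*(-2) = -6 - 6 = -12)
S(a, l) = -7*l/4 (S(a, l) = ((-2 - 12)*l)/8 = (-14*l)/8 = -7*l/4)
h(K, J) = 4307 - 59*J (h(K, J) = (-73 + J)*(-59) = 4307 - 59*J)
321227/h(193, S(-20, -25)) - 415955/18696 = 321227/(4307 - (-413)*(-25)/4) - 415955/18696 = 321227/(4307 - 59*175/4) - 415955*1/18696 = 321227/(4307 - 10325/4) - 415955/18696 = 321227/(6903/4) - 415955/18696 = 321227*(4/6903) - 415955/18696 = 1284908/6903 - 415955/18696 = 7050434201/43019496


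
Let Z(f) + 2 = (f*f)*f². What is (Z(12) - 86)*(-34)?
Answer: -702032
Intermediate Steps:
Z(f) = -2 + f⁴ (Z(f) = -2 + (f*f)*f² = -2 + f²*f² = -2 + f⁴)
(Z(12) - 86)*(-34) = ((-2 + 12⁴) - 86)*(-34) = ((-2 + 20736) - 86)*(-34) = (20734 - 86)*(-34) = 20648*(-34) = -702032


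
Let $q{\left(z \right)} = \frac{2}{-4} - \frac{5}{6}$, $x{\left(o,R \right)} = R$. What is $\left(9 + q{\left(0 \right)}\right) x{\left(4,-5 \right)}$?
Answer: $- \frac{115}{3} \approx -38.333$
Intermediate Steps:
$q{\left(z \right)} = - \frac{4}{3}$ ($q{\left(z \right)} = 2 \left(- \frac{1}{4}\right) - \frac{5}{6} = - \frac{1}{2} - \frac{5}{6} = - \frac{4}{3}$)
$\left(9 + q{\left(0 \right)}\right) x{\left(4,-5 \right)} = \left(9 - \frac{4}{3}\right) \left(-5\right) = \frac{23}{3} \left(-5\right) = - \frac{115}{3}$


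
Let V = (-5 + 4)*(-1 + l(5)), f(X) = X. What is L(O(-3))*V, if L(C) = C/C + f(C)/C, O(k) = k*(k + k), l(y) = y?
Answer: -8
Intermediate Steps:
O(k) = 2*k² (O(k) = k*(2*k) = 2*k²)
L(C) = 2 (L(C) = C/C + C/C = 1 + 1 = 2)
V = -4 (V = (-5 + 4)*(-1 + 5) = -1*4 = -4)
L(O(-3))*V = 2*(-4) = -8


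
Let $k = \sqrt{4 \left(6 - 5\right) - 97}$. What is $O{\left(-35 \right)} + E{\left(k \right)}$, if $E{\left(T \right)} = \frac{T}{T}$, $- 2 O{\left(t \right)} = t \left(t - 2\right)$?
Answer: $- \frac{1293}{2} \approx -646.5$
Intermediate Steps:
$k = i \sqrt{93}$ ($k = \sqrt{4 \cdot 1 - 97} = \sqrt{4 - 97} = \sqrt{-93} = i \sqrt{93} \approx 9.6436 i$)
$O{\left(t \right)} = - \frac{t \left(-2 + t\right)}{2}$ ($O{\left(t \right)} = - \frac{t \left(t - 2\right)}{2} = - \frac{t \left(-2 + t\right)}{2}$)
$E{\left(T \right)} = 1$
$O{\left(-35 \right)} + E{\left(k \right)} = \frac{1}{2} \left(-35\right) \left(2 - -35\right) + 1 = \frac{1}{2} \left(-35\right) \left(2 + 35\right) + 1 = \frac{1}{2} \left(-35\right) 37 + 1 = - \frac{1295}{2} + 1 = - \frac{1293}{2}$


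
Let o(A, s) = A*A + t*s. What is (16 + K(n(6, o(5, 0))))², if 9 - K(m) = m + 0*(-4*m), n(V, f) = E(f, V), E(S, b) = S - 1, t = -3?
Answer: 1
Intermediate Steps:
E(S, b) = -1 + S
o(A, s) = A² - 3*s (o(A, s) = A*A - 3*s = A² - 3*s)
n(V, f) = -1 + f
K(m) = 9 - m (K(m) = 9 - (m + 0*(-4*m)) = 9 - (m + 0) = 9 - m)
(16 + K(n(6, o(5, 0))))² = (16 + (9 - (-1 + (5² - 3*0))))² = (16 + (9 - (-1 + (25 + 0))))² = (16 + (9 - (-1 + 25)))² = (16 + (9 - 1*24))² = (16 + (9 - 24))² = (16 - 15)² = 1² = 1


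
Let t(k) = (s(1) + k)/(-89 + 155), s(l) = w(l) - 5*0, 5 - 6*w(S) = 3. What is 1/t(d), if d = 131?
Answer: 99/197 ≈ 0.50254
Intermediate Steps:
w(S) = 1/3 (w(S) = 5/6 - 1/6*3 = 5/6 - 1/2 = 1/3)
s(l) = 1/3 (s(l) = 1/3 - 5*0 = 1/3 + 0 = 1/3)
t(k) = 1/198 + k/66 (t(k) = (1/3 + k)/(-89 + 155) = (1/3 + k)/66 = (1/3 + k)*(1/66) = 1/198 + k/66)
1/t(d) = 1/(1/198 + (1/66)*131) = 1/(1/198 + 131/66) = 1/(197/99) = 99/197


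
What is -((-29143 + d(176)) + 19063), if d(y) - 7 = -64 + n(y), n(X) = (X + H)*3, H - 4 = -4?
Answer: 9609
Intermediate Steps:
H = 0 (H = 4 - 4 = 0)
n(X) = 3*X (n(X) = (X + 0)*3 = X*3 = 3*X)
d(y) = -57 + 3*y (d(y) = 7 + (-64 + 3*y) = -57 + 3*y)
-((-29143 + d(176)) + 19063) = -((-29143 + (-57 + 3*176)) + 19063) = -((-29143 + (-57 + 528)) + 19063) = -((-29143 + 471) + 19063) = -(-28672 + 19063) = -1*(-9609) = 9609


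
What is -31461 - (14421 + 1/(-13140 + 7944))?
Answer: -238402871/5196 ≈ -45882.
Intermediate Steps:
-31461 - (14421 + 1/(-13140 + 7944)) = -31461 - (14421 + 1/(-5196)) = -31461 - (14421 - 1/5196) = -31461 - 1*74931515/5196 = -31461 - 74931515/5196 = -238402871/5196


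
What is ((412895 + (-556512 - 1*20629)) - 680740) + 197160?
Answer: -647826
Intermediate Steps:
((412895 + (-556512 - 1*20629)) - 680740) + 197160 = ((412895 + (-556512 - 20629)) - 680740) + 197160 = ((412895 - 577141) - 680740) + 197160 = (-164246 - 680740) + 197160 = -844986 + 197160 = -647826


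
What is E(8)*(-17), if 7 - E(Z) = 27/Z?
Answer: -493/8 ≈ -61.625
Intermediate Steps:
E(Z) = 7 - 27/Z
E(8)*(-17) = (7 - 27/8)*(-17) = (29/8)*(-17) = -493/8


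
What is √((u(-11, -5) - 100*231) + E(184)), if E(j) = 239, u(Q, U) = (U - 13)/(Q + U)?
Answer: I*√365758/4 ≈ 151.19*I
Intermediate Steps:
u(Q, U) = (-13 + U)/(Q + U)
√((u(-11, -5) - 100*231) + E(184)) = √(((-13 - 5)/(-11 - 5) - 100*231) + 239) = √((-18/(-16) - 23100) + 239) = √((-1/16*(-18) - 23100) + 239) = √((9/8 - 23100) + 239) = √(-184791/8 + 239) = √(-182879/8) = I*√365758/4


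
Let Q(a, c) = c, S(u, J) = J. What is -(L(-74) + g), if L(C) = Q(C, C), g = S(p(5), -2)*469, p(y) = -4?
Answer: 1012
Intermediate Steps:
g = -938 (g = -2*469 = -938)
L(C) = C
-(L(-74) + g) = -(-74 - 938) = -1*(-1012) = 1012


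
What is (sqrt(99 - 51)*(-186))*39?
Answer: -29016*sqrt(3) ≈ -50257.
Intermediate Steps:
(sqrt(99 - 51)*(-186))*39 = (sqrt(48)*(-186))*39 = ((4*sqrt(3))*(-186))*39 = -744*sqrt(3)*39 = -29016*sqrt(3)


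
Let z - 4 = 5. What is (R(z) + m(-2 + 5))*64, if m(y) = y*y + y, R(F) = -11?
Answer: 64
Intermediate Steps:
z = 9 (z = 4 + 5 = 9)
m(y) = y + y² (m(y) = y² + y = y + y²)
(R(z) + m(-2 + 5))*64 = (-11 + (-2 + 5)*(1 + (-2 + 5)))*64 = (-11 + 3*(1 + 3))*64 = (-11 + 3*4)*64 = (-11 + 12)*64 = 1*64 = 64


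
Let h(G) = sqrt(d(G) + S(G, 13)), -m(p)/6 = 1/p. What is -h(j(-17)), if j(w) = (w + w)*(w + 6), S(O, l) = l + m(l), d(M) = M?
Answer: -5*sqrt(2613)/13 ≈ -19.661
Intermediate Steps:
m(p) = -6/p
S(O, l) = l - 6/l
j(w) = 2*w*(6 + w) (j(w) = (2*w)*(6 + w) = 2*w*(6 + w))
h(G) = sqrt(163/13 + G) (h(G) = sqrt(G + (13 - 6/13)) = sqrt(G + 163/13) = sqrt(163/13 + G))
-h(j(-17)) = -sqrt(2119 + 169*(2*(-17)*(6 - 17)))/13 = -sqrt(2119 + 169*(2*(-17)*(-11)))/13 = -sqrt(2119 + 169*374)/13 = -sqrt(2119 + 63206)/13 = -sqrt(65325)/13 = -5*sqrt(2613)/13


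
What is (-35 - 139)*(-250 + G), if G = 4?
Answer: 42804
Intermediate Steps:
(-35 - 139)*(-250 + G) = (-35 - 139)*(-250 + 4) = -174*(-246) = 42804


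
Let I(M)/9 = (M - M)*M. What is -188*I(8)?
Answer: 0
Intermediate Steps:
I(M) = 0 (I(M) = 9*((M - M)*M) = 9*(0*M) = 9*0 = 0)
-188*I(8) = -188*0 = 0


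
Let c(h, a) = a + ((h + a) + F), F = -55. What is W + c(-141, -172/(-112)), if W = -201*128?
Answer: -362893/14 ≈ -25921.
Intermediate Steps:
W = -25728
c(h, a) = -55 + h + 2*a (c(h, a) = a + ((h + a) - 55) = a + ((a + h) - 55) = a + (-55 + a + h) = -55 + h + 2*a)
W + c(-141, -172/(-112)) = -25728 + (-55 - 141 + 2*(-172/(-112))) = -25728 + (-55 - 141 + 2*(-172*(-1/112))) = -25728 + (-55 - 141 + 2*(43/28)) = -25728 + (-55 - 141 + 43/14) = -25728 - 2701/14 = -362893/14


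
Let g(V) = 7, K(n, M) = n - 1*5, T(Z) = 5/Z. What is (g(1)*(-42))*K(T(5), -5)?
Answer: 1176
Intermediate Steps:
K(n, M) = -5 + n (K(n, M) = n - 5 = -5 + n)
(g(1)*(-42))*K(T(5), -5) = (7*(-42))*(-5 + 5/5) = -294*(-5 + 5*(⅕)) = -294*(-5 + 1) = -294*(-4) = 1176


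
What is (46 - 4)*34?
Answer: 1428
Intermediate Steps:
(46 - 4)*34 = 42*34 = 1428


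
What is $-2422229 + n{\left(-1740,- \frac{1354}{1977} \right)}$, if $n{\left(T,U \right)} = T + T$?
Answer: $-2425709$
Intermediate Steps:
$n{\left(T,U \right)} = 2 T$
$-2422229 + n{\left(-1740,- \frac{1354}{1977} \right)} = -2422229 + 2 \left(-1740\right) = -2422229 - 3480 = -2425709$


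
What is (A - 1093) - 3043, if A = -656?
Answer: -4792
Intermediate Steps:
(A - 1093) - 3043 = (-656 - 1093) - 3043 = -1749 - 3043 = -4792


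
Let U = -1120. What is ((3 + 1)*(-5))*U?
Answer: 22400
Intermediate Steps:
((3 + 1)*(-5))*U = ((3 + 1)*(-5))*(-1120) = (4*(-5))*(-1120) = -20*(-1120) = 22400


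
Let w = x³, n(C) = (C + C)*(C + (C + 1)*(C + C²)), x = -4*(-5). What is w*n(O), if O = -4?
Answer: 2560000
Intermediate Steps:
x = 20
n(C) = 2*C*(C + (1 + C)*(C + C²)) (n(C) = (2*C)*(C + (1 + C)*(C + C²)) = 2*C*(C + (1 + C)*(C + C²)))
w = 8000 (w = 20³ = 8000)
w*n(O) = 8000*(2*(-4)²*(2 + (-4)² + 2*(-4))) = 8000*(2*16*(2 + 16 - 8)) = 8000*(2*16*10) = 8000*320 = 2560000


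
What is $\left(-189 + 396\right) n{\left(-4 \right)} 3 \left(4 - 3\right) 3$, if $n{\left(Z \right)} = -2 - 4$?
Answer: $-11178$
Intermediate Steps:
$n{\left(Z \right)} = -6$
$\left(-189 + 396\right) n{\left(-4 \right)} 3 \left(4 - 3\right) 3 = \left(-189 + 396\right) \left(-6\right) 3 \left(4 - 3\right) 3 = 207 \left(- 18 \cdot 1 \cdot 3\right) = 207 \left(\left(-18\right) 3\right) = 207 \left(-54\right) = -11178$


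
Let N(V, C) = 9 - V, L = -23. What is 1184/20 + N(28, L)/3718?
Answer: 1100433/18590 ≈ 59.195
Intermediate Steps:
1184/20 + N(28, L)/3718 = 1184/20 + (9 - 1*28)/3718 = 1184*(1/20) + (9 - 28)*(1/3718) = 296/5 - 19*1/3718 = 296/5 - 19/3718 = 1100433/18590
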